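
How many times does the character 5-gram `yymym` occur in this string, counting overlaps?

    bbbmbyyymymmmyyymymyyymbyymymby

Sliding a length-5 window over the 31 characters (27 positions):
  position 7–11: yymym
  position 15–19: yymym
  position 25–29: yymym

3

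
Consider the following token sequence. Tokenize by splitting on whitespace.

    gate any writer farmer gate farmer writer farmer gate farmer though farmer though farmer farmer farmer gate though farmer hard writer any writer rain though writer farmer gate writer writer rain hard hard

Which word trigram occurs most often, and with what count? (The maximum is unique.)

"writer farmer gate", 3 times

Trigram frequencies (highest first):
  writer farmer gate: 3
  farmer gate farmer: 2
  farmer though farmer: 2
  gate any writer: 1
  any writer farmer: 1
  gate farmer writer: 1
  … (21 more, each ≤ 1)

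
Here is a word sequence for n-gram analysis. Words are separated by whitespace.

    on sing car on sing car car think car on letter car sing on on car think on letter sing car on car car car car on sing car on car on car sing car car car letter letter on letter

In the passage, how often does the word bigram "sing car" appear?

Scanning the 40 overlapping bigram windows for "sing car":
  position 2–3: sing car
  position 5–6: sing car
  position 20–21: sing car
  position 28–29: sing car
  position 34–35: sing car

5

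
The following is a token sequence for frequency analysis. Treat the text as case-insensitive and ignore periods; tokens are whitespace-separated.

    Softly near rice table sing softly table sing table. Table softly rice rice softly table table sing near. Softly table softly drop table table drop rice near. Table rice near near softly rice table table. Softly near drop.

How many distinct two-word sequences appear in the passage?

38 tokens → 37 bigram windows in total.
Repeated bigrams (each contributes count−1 duplicates):
  table table: 4
  softly table: 3
  table sing: 3
  table softly: 3
  near softly: 2
  rice near: 2
  rice table: 2
  softly near: 2
  … (1 more repeated)
14 duplicate windows → 37 − 14 = 23 distinct.

23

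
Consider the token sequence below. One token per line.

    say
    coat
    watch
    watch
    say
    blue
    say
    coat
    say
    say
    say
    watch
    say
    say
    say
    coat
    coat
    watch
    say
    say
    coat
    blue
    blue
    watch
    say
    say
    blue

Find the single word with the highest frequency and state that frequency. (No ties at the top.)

"say", 13 times

Unigram frequencies (highest first):
  say: 13
  coat: 5
  watch: 5
  blue: 4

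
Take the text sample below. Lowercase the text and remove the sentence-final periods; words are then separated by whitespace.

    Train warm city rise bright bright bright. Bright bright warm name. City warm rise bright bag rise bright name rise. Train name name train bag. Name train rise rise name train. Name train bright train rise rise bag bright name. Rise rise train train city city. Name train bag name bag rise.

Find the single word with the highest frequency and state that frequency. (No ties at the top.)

"rise", 11 times

Unigram frequencies (highest first):
  rise: 11
  train: 10
  name: 10
  bright: 9
  bag: 5
  city: 4
  … (1 more, each ≤ 3)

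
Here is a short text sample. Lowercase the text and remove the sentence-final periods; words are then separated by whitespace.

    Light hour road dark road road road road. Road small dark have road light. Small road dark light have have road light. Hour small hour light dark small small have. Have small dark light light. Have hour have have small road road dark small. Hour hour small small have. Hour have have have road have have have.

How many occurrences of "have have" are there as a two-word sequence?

Scanning the 56 overlapping bigram windows for "have have":
  position 19–20: have have
  position 30–31: have have
  position 38–39: have have
  position 51–52: have have
  position 52–53: have have
  position 55–56: have have
  position 56–57: have have

7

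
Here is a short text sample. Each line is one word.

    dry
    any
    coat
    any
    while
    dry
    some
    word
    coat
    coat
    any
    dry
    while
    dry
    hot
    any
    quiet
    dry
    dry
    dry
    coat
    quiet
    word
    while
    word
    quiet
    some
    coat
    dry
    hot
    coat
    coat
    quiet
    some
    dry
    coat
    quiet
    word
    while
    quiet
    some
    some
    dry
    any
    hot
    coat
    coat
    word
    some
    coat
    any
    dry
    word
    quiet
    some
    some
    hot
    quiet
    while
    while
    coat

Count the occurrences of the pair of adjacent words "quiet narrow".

0

Scanning the 60 overlapping bigram windows for "quiet narrow":
  (none found)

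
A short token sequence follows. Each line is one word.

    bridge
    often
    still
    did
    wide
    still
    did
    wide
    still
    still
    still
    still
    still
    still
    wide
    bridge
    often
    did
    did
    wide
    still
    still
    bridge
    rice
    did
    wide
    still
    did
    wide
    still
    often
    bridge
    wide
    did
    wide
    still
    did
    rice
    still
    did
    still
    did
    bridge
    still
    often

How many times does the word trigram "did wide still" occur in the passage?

6

Scanning the 43 overlapping trigram windows for "did wide still":
  position 4–6: did wide still
  position 7–9: did wide still
  position 19–21: did wide still
  position 25–27: did wide still
  position 28–30: did wide still
  position 34–36: did wide still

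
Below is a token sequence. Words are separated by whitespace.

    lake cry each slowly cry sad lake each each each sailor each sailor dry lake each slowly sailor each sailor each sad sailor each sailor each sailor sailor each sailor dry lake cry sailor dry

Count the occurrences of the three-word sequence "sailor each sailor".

Scanning the 33 overlapping trigram windows for "sailor each sailor":
  position 11–13: sailor each sailor
  position 18–20: sailor each sailor
  position 23–25: sailor each sailor
  position 25–27: sailor each sailor
  position 28–30: sailor each sailor

5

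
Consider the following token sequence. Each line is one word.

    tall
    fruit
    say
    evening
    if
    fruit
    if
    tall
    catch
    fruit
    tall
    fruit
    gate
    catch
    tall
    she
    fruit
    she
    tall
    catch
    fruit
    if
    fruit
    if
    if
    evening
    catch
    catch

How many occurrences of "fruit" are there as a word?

7

Scanning the 28 tokens for "fruit":
  position 2: fruit
  position 6: fruit
  position 10: fruit
  position 12: fruit
  position 17: fruit
  position 21: fruit
  position 23: fruit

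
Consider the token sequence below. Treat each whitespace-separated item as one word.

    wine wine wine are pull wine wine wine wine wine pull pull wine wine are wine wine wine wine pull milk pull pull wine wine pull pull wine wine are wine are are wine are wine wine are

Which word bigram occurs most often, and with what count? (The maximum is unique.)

Bigram frequencies (highest first):
  wine wine: 13
  wine are: 6
  pull wine: 4
  are wine: 4
  wine pull: 3
  pull pull: 3
  … (4 more, each ≤ 1)

"wine wine", 13 times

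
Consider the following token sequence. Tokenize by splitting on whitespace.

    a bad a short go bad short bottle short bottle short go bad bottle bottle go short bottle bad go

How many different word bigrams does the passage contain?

20 tokens → 19 bigram windows in total.
Repeated bigrams (each contributes count−1 duplicates):
  short bottle: 3
  bottle short: 2
  go bad: 2
  short go: 2
5 duplicate windows → 19 − 5 = 14 distinct.

14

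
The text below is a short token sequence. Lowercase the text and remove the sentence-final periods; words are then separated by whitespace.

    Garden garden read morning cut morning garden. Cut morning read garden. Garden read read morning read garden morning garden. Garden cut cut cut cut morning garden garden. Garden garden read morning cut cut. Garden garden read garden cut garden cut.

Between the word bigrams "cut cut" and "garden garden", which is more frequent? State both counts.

"cut cut": 4 occurrences
"garden garden": 7 occurrences

"garden garden" (7 vs 4)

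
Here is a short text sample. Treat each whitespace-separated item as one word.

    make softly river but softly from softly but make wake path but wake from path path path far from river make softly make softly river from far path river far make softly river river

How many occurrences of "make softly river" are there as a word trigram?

3

Scanning the 32 overlapping trigram windows for "make softly river":
  position 1–3: make softly river
  position 23–25: make softly river
  position 31–33: make softly river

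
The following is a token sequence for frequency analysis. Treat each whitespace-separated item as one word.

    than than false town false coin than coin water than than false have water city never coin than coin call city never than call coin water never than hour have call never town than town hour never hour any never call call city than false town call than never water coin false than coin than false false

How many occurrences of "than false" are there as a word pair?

4

Scanning the 56 overlapping bigram windows for "than false":
  position 2–3: than false
  position 11–12: than false
  position 44–45: than false
  position 55–56: than false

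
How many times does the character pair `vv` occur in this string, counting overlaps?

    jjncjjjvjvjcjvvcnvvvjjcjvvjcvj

Sliding a length-2 window over the 30 characters (29 positions):
  position 14–15: vv
  position 18–19: vv
  position 19–20: vv
  position 25–26: vv

4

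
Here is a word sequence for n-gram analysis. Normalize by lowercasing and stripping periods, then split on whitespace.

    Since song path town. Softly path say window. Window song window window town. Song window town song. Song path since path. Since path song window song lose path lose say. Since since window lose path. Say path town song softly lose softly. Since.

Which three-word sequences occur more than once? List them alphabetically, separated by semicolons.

path since path; window town song

Trigram counts meeting the condition (more than once):
  path since path: 2
  window town song: 2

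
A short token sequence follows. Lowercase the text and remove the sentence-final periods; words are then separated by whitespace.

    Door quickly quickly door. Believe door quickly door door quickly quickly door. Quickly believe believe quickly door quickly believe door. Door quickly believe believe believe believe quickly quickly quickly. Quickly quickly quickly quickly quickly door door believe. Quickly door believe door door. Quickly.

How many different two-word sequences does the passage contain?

43 tokens → 42 bigram windows in total.
Repeated bigrams (each contributes count−1 duplicates):
  quickly quickly: 9
  door quickly: 7
  quickly door: 6
  believe believe: 4
  door door: 4
  believe door: 3
  believe quickly: 3
  door believe: 3
  … (1 more repeated)
33 duplicate windows → 42 − 33 = 9 distinct.

9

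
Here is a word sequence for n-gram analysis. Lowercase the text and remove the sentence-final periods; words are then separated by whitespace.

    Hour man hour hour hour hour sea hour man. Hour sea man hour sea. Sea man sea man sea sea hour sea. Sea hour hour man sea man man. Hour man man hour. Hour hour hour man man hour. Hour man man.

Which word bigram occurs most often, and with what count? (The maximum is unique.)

"hour hour", 8 times

Bigram frequencies (highest first):
  hour hour: 8
  hour man: 6
  man hour: 6
  hour sea: 4
  sea man: 4
  man man: 4
  … (3 more, each ≤ 3)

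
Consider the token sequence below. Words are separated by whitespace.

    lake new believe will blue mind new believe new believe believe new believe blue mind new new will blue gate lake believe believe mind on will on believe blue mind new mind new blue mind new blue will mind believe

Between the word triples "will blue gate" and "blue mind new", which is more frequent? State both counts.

"blue mind new" (4 vs 1)

"will blue gate": 1 occurrence
"blue mind new": 4 occurrences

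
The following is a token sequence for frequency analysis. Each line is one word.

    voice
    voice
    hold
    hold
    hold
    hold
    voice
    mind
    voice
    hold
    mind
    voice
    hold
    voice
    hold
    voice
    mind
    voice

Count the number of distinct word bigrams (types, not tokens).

7

18 tokens → 17 bigram windows in total.
Repeated bigrams (each contributes count−1 duplicates):
  voice hold: 4
  hold hold: 3
  hold voice: 3
  mind voice: 3
  voice mind: 2
10 duplicate windows → 17 − 10 = 7 distinct.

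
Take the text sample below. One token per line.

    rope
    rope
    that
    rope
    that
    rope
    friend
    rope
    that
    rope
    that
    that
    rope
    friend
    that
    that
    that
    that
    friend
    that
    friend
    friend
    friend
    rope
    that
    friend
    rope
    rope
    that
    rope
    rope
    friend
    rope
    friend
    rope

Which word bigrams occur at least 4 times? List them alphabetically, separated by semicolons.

Bigram counts meeting the condition (at least 4 times):
  friend rope: 5
  rope friend: 4
  rope that: 6
  that rope: 5
  that that: 4

friend rope; rope friend; rope that; that rope; that that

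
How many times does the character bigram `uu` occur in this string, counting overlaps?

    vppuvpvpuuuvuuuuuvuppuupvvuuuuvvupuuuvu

Sliding a length-2 window over the 39 characters (38 positions):
  position 9–10: uu
  position 10–11: uu
  position 13–14: uu
  position 14–15: uu
  position 15–16: uu
  position 16–17: uu
  position 22–23: uu
  position 27–28: uu
  position 28–29: uu
  position 29–30: uu
  … (2 more)

12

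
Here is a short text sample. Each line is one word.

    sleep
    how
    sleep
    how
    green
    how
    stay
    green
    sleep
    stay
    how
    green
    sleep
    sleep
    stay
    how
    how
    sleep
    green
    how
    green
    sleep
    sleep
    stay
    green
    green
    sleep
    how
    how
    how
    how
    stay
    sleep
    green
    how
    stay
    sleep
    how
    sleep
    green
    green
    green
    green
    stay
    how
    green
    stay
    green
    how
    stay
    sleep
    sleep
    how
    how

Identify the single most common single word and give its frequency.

"how", 17 times

Unigram frequencies (highest first):
  how: 17
  sleep: 14
  green: 14
  stay: 9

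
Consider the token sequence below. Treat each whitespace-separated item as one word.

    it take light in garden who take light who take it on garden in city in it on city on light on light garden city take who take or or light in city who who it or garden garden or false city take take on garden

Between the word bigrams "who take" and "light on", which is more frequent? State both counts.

"who take" (3 vs 1)

"who take": 3 occurrences
"light on": 1 occurrence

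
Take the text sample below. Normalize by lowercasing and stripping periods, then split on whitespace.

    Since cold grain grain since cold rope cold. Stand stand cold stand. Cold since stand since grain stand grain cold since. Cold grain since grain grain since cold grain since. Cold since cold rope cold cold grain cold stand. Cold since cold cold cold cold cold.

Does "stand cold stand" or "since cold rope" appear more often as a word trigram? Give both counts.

"since cold rope" (2 vs 1)

"stand cold stand": 1 occurrence
"since cold rope": 2 occurrences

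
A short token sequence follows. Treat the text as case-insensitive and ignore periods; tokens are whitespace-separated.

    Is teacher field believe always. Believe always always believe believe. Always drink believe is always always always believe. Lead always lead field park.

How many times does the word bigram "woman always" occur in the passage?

0

Scanning the 22 overlapping bigram windows for "woman always":
  (none found)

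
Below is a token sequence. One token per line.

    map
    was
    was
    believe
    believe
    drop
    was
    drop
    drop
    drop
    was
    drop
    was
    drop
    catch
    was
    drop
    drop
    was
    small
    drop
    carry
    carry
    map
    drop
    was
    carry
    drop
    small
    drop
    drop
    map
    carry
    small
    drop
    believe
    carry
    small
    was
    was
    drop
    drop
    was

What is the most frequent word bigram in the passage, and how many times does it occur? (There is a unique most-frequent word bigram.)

"drop was", 6 times

Bigram frequencies (highest first):
  drop was: 6
  was drop: 5
  drop drop: 5
  small drop: 3
  was was: 2
  carry small: 2
  … (19 more, each ≤ 1)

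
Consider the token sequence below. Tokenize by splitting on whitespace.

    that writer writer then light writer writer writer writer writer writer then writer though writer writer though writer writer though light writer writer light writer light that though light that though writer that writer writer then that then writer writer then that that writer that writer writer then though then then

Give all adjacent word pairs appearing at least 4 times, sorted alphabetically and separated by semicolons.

Bigram counts meeting the condition (at least 4 times):
  that writer: 4
  writer then: 5
  writer writer: 12

that writer; writer then; writer writer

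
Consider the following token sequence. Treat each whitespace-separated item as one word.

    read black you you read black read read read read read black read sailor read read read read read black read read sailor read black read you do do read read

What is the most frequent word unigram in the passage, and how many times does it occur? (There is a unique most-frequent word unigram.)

"read", 19 times

Unigram frequencies (highest first):
  read: 19
  black: 5
  you: 3
  sailor: 2
  do: 2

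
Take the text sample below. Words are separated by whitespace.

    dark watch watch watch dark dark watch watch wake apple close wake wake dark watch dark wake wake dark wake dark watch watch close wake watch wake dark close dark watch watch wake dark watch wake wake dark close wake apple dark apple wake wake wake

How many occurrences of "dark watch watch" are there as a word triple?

Scanning the 44 overlapping trigram windows for "dark watch watch":
  position 1–3: dark watch watch
  position 6–8: dark watch watch
  position 21–23: dark watch watch
  position 30–32: dark watch watch

4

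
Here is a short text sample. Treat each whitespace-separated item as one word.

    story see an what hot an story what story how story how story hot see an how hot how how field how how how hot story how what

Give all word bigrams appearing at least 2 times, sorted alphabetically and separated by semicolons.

how hot; how how; how story; see an; story how

Bigram counts meeting the condition (at least 2 times):
  how hot: 2
  how how: 3
  how story: 2
  see an: 2
  story how: 3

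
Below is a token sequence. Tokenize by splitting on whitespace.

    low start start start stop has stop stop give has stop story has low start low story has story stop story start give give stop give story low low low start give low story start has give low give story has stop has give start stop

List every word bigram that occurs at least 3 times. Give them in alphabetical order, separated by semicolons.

has stop; low start; story has

Bigram counts meeting the condition (at least 3 times):
  has stop: 3
  low start: 3
  story has: 3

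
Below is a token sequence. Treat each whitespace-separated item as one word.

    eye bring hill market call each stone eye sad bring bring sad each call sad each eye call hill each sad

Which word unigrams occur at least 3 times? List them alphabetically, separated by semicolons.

Unigram counts meeting the condition (at least 3 times):
  bring: 3
  call: 3
  each: 4
  eye: 3
  sad: 4

bring; call; each; eye; sad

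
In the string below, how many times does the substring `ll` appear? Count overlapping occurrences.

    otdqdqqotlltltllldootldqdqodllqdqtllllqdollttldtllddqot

Sliding a length-2 window over the 55 characters (54 positions):
  position 10–11: ll
  position 15–16: ll
  position 16–17: ll
  position 29–30: ll
  position 35–36: ll
  position 36–37: ll
  position 37–38: ll
  position 42–43: ll
  position 49–50: ll

9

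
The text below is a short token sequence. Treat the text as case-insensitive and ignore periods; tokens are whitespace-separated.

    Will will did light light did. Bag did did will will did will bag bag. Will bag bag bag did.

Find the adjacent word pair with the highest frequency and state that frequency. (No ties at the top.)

Bigram frequencies (highest first):
  bag bag: 3
  will will: 2
  will did: 2
  bag did: 2
  did will: 2
  will bag: 2
  … (6 more, each ≤ 1)

"bag bag", 3 times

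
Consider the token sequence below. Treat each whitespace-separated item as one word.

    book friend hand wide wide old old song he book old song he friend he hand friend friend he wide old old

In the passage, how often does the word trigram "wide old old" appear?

Scanning the 20 overlapping trigram windows for "wide old old":
  position 5–7: wide old old
  position 20–22: wide old old

2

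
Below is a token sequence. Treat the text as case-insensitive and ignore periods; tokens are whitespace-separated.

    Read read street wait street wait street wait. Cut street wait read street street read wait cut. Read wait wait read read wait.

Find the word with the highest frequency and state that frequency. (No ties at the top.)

Unigram frequencies (highest first):
  wait: 8
  read: 7
  street: 6
  cut: 2

"wait", 8 times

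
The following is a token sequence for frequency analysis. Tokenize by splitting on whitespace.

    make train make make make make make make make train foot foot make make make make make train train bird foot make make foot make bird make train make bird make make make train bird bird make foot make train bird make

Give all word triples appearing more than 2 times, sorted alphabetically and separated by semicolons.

make make make; make make train

Trigram counts meeting the condition (more than 2 times):
  make make make: 9
  make make train: 3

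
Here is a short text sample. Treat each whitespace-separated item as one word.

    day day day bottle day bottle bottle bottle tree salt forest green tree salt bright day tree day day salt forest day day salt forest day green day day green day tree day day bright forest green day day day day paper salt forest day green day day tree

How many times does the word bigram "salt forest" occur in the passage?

4

Scanning the 48 overlapping bigram windows for "salt forest":
  position 10–11: salt forest
  position 20–21: salt forest
  position 24–25: salt forest
  position 43–44: salt forest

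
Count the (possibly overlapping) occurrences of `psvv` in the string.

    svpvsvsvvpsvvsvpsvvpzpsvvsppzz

Sliding a length-4 window over the 30 characters (27 positions):
  position 10–13: psvv
  position 16–19: psvv
  position 22–25: psvv

3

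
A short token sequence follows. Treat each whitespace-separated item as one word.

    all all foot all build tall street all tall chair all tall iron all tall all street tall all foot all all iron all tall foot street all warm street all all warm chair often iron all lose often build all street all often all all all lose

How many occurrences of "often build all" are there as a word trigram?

Scanning the 46 overlapping trigram windows for "often build all":
  position 39–41: often build all

1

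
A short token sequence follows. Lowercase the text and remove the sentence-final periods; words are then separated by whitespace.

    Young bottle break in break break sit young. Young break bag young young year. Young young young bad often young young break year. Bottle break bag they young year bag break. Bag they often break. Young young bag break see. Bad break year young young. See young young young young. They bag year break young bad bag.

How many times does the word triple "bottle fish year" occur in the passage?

Scanning the 55 overlapping trigram windows for "bottle fish year":
  (none found)

0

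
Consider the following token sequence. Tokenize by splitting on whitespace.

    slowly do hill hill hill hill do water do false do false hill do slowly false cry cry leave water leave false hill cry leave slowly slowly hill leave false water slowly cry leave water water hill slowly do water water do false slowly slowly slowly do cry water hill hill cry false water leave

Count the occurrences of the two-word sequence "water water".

Scanning the 54 overlapping bigram windows for "water water":
  position 35–36: water water
  position 40–41: water water

2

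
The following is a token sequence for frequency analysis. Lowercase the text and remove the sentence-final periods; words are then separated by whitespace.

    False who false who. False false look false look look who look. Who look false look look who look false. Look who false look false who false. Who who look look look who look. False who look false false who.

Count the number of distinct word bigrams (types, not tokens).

40 tokens → 39 bigram windows in total.
Repeated bigrams (each contributes count−1 duplicates):
  false who: 6
  look false: 6
  who look: 6
  false look: 5
  look who: 5
  look look: 4
  who false: 4
  false false: 2
30 duplicate windows → 39 − 30 = 9 distinct.

9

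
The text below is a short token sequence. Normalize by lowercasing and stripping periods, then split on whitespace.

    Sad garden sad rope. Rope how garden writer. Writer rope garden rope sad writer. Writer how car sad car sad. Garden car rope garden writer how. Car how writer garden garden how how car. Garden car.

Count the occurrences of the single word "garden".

Scanning the 36 tokens for "garden":
  position 2: garden
  position 7: garden
  position 11: garden
  position 21: garden
  position 24: garden
  position 30: garden
  position 31: garden
  position 35: garden

8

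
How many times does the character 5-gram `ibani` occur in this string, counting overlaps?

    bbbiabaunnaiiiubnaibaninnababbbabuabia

Sliding a length-5 window over the 38 characters (34 positions):
  position 19–23: ibani

1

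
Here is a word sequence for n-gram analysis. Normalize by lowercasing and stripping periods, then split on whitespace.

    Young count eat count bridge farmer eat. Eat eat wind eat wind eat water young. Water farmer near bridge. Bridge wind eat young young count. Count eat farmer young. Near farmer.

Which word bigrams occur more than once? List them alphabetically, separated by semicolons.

Bigram counts meeting the condition (more than once):
  count eat: 2
  eat eat: 2
  eat wind: 2
  wind eat: 3
  young count: 2

count eat; eat eat; eat wind; wind eat; young count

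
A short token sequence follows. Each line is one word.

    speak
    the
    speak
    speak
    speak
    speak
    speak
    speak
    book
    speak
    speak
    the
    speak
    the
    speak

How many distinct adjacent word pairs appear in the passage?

5

15 tokens → 14 bigram windows in total.
Repeated bigrams (each contributes count−1 duplicates):
  speak speak: 6
  speak the: 3
  the speak: 3
9 duplicate windows → 14 − 9 = 5 distinct.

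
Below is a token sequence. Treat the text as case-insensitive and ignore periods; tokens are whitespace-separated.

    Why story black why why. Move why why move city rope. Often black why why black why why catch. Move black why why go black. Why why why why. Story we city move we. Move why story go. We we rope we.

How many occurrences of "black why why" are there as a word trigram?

5

Scanning the 40 overlapping trigram windows for "black why why":
  position 3–5: black why why
  position 13–15: black why why
  position 16–18: black why why
  position 21–23: black why why
  position 25–27: black why why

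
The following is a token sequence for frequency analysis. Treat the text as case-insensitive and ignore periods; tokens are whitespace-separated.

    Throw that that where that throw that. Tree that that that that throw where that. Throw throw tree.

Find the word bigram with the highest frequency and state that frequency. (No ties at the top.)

Bigram frequencies (highest first):
  that that: 4
  that throw: 3
  throw that: 2
  where that: 2
  that where: 1
  that tree: 1
  … (4 more, each ≤ 1)

"that that", 4 times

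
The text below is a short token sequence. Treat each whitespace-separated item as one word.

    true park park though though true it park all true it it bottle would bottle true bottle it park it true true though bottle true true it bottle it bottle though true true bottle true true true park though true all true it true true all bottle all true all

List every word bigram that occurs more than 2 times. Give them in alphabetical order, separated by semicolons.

all true; bottle true; it bottle; though true; true all; true it; true true

Bigram counts meeting the condition (more than 2 times):
  all true: 3
  bottle true: 3
  it bottle: 3
  though true: 3
  true all: 3
  true it: 4
  true true: 6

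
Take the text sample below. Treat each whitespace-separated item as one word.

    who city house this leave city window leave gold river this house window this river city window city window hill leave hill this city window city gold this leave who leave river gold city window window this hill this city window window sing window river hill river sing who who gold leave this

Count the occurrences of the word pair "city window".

6

Scanning the 52 overlapping bigram windows for "city window":
  position 6–7: city window
  position 16–17: city window
  position 18–19: city window
  position 24–25: city window
  position 34–35: city window
  position 40–41: city window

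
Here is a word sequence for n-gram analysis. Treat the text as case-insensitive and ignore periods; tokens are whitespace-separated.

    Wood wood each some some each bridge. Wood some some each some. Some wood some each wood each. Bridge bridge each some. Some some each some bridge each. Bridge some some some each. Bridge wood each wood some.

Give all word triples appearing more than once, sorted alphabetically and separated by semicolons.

Trigram counts meeting the condition (more than once):
  each bridge wood: 2
  each some some: 3
  some each bridge: 2
  some each some: 2
  some some each: 4
  some some some: 2

each bridge wood; each some some; some each bridge; some each some; some some each; some some some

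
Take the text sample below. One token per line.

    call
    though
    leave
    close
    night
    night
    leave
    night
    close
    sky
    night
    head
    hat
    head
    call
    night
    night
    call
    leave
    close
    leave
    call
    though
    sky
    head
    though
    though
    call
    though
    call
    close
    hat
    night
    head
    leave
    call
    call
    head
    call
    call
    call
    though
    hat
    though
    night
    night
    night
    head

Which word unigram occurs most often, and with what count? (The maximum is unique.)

Unigram frequencies (highest first):
  call: 11
  night: 10
  though: 7
  head: 6
  leave: 5
  close: 4
  … (2 more, each ≤ 3)

"call", 11 times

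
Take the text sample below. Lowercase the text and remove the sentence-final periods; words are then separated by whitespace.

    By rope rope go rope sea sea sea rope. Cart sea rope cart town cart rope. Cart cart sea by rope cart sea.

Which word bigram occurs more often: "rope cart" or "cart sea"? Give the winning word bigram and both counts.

"rope cart" (4 vs 3)

"rope cart": 4 occurrences
"cart sea": 3 occurrences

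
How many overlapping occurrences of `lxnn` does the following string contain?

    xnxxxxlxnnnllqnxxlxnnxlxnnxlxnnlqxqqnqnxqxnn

4

Sliding a length-4 window over the 44 characters (41 positions):
  position 7–10: lxnn
  position 18–21: lxnn
  position 23–26: lxnn
  position 28–31: lxnn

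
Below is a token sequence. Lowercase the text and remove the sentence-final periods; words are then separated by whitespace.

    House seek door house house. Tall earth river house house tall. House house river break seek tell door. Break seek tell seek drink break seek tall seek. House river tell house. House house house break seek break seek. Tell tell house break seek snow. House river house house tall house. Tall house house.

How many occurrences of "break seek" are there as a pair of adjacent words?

6

Scanning the 52 overlapping bigram windows for "break seek":
  position 15–16: break seek
  position 19–20: break seek
  position 24–25: break seek
  position 35–36: break seek
  position 37–38: break seek
  position 42–43: break seek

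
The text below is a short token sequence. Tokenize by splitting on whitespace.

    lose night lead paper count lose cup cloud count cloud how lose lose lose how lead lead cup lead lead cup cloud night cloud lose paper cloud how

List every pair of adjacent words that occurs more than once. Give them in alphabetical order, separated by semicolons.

cloud how; cup cloud; lead cup; lead lead; lose lose

Bigram counts meeting the condition (more than once):
  cloud how: 2
  cup cloud: 2
  lead cup: 2
  lead lead: 2
  lose lose: 2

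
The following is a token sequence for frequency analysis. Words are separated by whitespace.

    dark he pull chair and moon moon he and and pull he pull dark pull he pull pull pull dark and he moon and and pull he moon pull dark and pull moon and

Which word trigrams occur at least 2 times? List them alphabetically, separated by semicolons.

and and pull; and pull he; pull dark and; pull he pull

Trigram counts meeting the condition (at least 2 times):
  and and pull: 2
  and pull he: 2
  pull dark and: 2
  pull he pull: 2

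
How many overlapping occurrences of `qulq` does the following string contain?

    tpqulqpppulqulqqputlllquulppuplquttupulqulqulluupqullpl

Sliding a length-4 window over the 55 characters (52 positions):
  position 3–6: qulq
  position 12–15: qulq
  position 40–43: qulq

3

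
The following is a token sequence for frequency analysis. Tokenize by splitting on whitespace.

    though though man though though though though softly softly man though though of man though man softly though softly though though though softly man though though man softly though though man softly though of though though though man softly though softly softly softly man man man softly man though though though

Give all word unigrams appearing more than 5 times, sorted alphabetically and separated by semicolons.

man; softly; though

Unigram counts meeting the condition (more than 5 times):
  man: 12
  softly: 12
  though: 25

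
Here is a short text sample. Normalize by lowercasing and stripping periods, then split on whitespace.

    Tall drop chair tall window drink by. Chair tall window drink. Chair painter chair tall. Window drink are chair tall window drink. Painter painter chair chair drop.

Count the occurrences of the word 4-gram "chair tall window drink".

4

Scanning the 24 overlapping 4-gram windows for "chair tall window drink":
  position 3–6: chair tall window drink
  position 8–11: chair tall window drink
  position 14–17: chair tall window drink
  position 19–22: chair tall window drink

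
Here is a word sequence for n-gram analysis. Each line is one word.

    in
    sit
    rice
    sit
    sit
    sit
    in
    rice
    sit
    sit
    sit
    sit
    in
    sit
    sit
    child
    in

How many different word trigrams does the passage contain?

11

17 tokens → 15 trigram windows in total.
Repeated trigrams (each contributes count−1 duplicates):
  sit sit sit: 3
  rice sit sit: 2
  sit sit in: 2
4 duplicate windows → 15 − 4 = 11 distinct.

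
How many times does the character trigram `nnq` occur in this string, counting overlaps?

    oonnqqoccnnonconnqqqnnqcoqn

Sliding a length-3 window over the 27 characters (25 positions):
  position 3–5: nnq
  position 16–18: nnq
  position 21–23: nnq

3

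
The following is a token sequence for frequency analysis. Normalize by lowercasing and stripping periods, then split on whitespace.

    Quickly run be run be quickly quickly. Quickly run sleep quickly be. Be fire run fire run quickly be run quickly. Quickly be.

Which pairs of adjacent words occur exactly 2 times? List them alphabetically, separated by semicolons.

be run; fire run; quickly run; run be; run quickly

Bigram counts meeting the condition (exactly 2 times):
  be run: 2
  fire run: 2
  quickly run: 2
  run be: 2
  run quickly: 2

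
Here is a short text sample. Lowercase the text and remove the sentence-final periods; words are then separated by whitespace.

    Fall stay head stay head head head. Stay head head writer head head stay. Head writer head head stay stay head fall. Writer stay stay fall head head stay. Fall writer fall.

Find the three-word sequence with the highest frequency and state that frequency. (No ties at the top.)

Trigram frequencies (highest first):
  head head stay: 4
  head stay head: 3
  stay head head: 2
  head writer head: 2
  writer head head: 2
  fall stay head: 1
  … (16 more, each ≤ 1)

"head head stay", 4 times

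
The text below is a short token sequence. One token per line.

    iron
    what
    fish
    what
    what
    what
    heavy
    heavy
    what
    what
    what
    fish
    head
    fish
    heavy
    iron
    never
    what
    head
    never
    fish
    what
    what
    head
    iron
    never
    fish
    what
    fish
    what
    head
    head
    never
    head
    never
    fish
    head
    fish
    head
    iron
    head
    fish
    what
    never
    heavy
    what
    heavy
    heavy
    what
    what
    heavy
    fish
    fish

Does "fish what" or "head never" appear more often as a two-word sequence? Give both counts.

"fish what": 5 occurrences
"head never": 3 occurrences

"fish what" (5 vs 3)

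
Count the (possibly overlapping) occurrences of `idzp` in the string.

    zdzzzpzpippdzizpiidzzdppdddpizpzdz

0

Sliding a length-4 window over the 34 characters (31 positions):
  (no match at any position)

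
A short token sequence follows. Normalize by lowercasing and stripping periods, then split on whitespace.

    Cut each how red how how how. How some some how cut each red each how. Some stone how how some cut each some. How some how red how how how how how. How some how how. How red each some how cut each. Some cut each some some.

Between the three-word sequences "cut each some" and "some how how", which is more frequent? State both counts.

"cut each some" (3 vs 1)

"cut each some": 3 occurrences
"some how how": 1 occurrence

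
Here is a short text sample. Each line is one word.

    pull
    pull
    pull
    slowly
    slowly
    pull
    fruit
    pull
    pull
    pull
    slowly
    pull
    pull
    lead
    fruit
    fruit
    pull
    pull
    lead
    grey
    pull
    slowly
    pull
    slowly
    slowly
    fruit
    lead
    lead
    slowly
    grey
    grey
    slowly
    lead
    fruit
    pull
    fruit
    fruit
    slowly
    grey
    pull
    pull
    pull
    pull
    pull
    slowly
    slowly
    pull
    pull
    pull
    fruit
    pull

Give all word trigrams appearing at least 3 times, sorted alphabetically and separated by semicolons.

Trigram counts meeting the condition (at least 3 times):
  pull pull pull: 6
  pull pull slowly: 3
  pull slowly slowly: 3

pull pull pull; pull pull slowly; pull slowly slowly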